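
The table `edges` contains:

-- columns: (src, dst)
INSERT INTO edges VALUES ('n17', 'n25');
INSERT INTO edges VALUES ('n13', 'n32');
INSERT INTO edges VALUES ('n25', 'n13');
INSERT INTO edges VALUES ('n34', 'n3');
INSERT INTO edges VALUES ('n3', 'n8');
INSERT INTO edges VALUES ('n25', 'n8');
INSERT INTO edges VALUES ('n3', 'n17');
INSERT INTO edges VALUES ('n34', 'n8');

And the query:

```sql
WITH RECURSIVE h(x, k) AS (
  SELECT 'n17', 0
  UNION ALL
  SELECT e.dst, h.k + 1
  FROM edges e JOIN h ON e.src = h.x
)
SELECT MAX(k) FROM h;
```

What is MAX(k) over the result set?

3

Base: (n17, k=0).
Iteration 1: edges from {n17} -> (n25, k=1).
Iteration 2: edges from {n25} -> (n13, k=2), (n8, k=2).
Iteration 3: edges from {n13,n8} -> (n32, k=3).
Iteration 4: no outgoing edges from {n32}; recursion stops.
k values: 0, 1, 2, 2, 3; the maximum is 3.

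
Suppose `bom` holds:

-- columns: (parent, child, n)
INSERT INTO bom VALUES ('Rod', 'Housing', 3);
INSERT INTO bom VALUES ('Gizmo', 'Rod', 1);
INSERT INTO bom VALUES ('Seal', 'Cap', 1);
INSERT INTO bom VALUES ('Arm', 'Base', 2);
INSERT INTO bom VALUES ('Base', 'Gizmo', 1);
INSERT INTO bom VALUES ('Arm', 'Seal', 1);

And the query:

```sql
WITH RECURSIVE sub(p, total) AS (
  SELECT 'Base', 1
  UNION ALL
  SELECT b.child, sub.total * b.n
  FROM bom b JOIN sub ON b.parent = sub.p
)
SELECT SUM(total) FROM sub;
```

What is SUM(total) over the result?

Base: (Base, total=1).
Iteration 1: components of {Base} -> Gizmo = 1*1 = 1.
Iteration 2: components of {Gizmo} -> Rod = 1*1 = 1.
Iteration 3: components of {Rod} -> Housing = 1*3 = 3.
Iteration 4: no further components; recursion stops.
SUM(total) = 1 + 1 + 1 + 3 = 6.

6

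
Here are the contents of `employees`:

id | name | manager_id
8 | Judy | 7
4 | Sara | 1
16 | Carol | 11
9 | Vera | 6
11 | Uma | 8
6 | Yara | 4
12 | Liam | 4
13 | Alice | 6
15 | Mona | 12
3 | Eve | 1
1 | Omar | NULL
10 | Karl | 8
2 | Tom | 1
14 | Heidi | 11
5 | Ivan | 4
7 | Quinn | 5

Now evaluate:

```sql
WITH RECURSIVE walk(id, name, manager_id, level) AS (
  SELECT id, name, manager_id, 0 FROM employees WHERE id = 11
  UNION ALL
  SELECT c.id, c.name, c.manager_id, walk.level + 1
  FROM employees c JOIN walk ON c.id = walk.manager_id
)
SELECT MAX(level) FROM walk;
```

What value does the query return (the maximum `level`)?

Base: id=11 (Uma), manager_id=8, level 0.
Iteration 1: join on id=8 -> Judy (id 8, manager_id=7, level 1).
Iteration 2: join on id=7 -> Quinn (id 7, manager_id=5, level 2).
Iteration 3: join on id=5 -> Ivan (id 5, manager_id=4, level 3).
Iteration 4: join on id=4 -> Sara (id 4, manager_id=1, level 4).
Iteration 5: join on id=1 -> Omar (id 1, manager_id=NULL, level 5).
Iteration 6: manager_id is NULL; no match; recursion stops.
level values: 0, 1, 2, 3, 4, 5; the maximum is 5.

5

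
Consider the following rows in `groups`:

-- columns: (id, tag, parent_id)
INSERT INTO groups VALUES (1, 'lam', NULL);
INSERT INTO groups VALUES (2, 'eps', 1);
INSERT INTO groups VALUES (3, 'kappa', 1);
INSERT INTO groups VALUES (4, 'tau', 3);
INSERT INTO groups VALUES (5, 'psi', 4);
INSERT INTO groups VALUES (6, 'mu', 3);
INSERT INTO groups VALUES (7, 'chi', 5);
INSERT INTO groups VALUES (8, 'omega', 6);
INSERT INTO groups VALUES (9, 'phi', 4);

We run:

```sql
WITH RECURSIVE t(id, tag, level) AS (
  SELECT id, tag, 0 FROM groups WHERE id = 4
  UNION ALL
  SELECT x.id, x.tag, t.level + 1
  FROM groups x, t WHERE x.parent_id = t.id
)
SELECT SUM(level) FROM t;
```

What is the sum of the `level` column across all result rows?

Base: id=4 (tau) at level 0.
Iteration 1: rows with parent_id in {4} -> psi (id 5, level 1), phi (id 9, level 1).
Iteration 2: rows with parent_id in {5,9} -> chi (id 7, level 2).
Iteration 3: no rows with parent_id in {7}; recursion stops.
SUM(level) = 0 + 1 + 1 + 2 = 4.

4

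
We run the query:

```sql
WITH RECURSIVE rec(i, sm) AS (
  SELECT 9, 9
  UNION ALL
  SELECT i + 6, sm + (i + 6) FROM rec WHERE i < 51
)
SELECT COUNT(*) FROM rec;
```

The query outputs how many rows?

8

Base: i=9, sm=9.
Iteration 1: 9 < 51 holds -> i = 9 + 6 = 15, sm = 9 + 15 = 24.
Iteration 2: 15 < 51 holds -> i = 15 + 6 = 21, sm = 24 + 21 = 45.
Iteration 3: 21 < 51 holds -> i = 21 + 6 = 27, sm = 45 + 27 = 72.
Iteration 4: 27 < 51 holds -> i = 27 + 6 = 33, sm = 72 + 33 = 105.
Iteration 5: 33 < 51 holds -> i = 33 + 6 = 39, sm = 105 + 39 = 144.
Iteration 6: 39 < 51 holds -> i = 39 + 6 = 45, sm = 144 + 45 = 189.
Iteration 7: 45 < 51 holds -> i = 45 + 6 = 51, sm = 189 + 51 = 240.
Iteration 8: 51 < 51 fails; recursion stops.
Total rows emitted: 8.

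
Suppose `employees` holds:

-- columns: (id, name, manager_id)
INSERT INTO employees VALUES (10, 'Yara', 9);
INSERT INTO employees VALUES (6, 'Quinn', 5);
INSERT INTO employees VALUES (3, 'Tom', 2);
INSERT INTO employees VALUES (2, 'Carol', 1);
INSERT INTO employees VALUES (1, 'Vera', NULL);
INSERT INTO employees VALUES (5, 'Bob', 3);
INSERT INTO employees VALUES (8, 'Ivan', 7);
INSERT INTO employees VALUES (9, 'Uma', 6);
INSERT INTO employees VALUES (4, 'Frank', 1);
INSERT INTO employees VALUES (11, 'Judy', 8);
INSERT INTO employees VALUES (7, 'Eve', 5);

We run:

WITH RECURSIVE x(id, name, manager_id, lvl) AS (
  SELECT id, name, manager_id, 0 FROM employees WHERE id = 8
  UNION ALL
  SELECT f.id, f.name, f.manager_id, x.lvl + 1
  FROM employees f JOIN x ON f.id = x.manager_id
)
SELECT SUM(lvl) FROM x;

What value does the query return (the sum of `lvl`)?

Base: id=8 (Ivan), manager_id=7, lvl 0.
Iteration 1: join on id=7 -> Eve (id 7, manager_id=5, lvl 1).
Iteration 2: join on id=5 -> Bob (id 5, manager_id=3, lvl 2).
Iteration 3: join on id=3 -> Tom (id 3, manager_id=2, lvl 3).
Iteration 4: join on id=2 -> Carol (id 2, manager_id=1, lvl 4).
Iteration 5: join on id=1 -> Vera (id 1, manager_id=NULL, lvl 5).
Iteration 6: manager_id is NULL; no match; recursion stops.
SUM(lvl) = 0 + 1 + 2 + 3 + 4 + 5 = 15.

15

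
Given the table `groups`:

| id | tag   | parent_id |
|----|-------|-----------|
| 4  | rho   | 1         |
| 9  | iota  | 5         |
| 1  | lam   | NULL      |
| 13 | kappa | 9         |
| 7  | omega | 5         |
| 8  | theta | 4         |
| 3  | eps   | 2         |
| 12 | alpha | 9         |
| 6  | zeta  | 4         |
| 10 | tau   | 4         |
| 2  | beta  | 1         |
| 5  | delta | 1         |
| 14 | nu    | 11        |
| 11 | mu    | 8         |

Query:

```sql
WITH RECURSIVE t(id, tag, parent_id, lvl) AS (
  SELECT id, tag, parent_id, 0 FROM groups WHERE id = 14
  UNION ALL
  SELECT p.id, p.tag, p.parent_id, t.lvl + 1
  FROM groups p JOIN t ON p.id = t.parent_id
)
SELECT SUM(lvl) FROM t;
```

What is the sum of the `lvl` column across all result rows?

Base: id=14 (nu), parent_id=11, lvl 0.
Iteration 1: join on id=11 -> mu (id 11, parent_id=8, lvl 1).
Iteration 2: join on id=8 -> theta (id 8, parent_id=4, lvl 2).
Iteration 3: join on id=4 -> rho (id 4, parent_id=1, lvl 3).
Iteration 4: join on id=1 -> lam (id 1, parent_id=NULL, lvl 4).
Iteration 5: parent_id is NULL; no match; recursion stops.
SUM(lvl) = 0 + 1 + 2 + 3 + 4 = 10.

10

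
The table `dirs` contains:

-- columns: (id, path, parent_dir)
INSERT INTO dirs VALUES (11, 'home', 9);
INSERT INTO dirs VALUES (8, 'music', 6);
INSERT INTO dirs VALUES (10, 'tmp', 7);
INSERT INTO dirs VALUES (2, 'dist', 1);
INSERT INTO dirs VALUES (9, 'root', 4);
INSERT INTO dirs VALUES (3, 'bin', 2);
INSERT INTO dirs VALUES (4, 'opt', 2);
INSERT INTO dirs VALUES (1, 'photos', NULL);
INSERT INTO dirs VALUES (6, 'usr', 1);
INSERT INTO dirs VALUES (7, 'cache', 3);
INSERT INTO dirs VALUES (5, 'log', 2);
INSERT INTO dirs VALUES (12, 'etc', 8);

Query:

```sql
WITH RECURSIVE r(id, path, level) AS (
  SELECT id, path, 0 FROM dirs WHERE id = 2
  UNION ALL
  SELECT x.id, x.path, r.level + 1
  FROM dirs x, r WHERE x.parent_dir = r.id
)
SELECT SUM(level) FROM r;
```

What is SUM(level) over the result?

13

Base: id=2 (dist) at level 0.
Iteration 1: rows with parent_dir in {2} -> bin (id 3, level 1), opt (id 4, level 1), log (id 5, level 1).
Iteration 2: rows with parent_dir in {3,4,5} -> cache (id 7, level 2), root (id 9, level 2).
Iteration 3: rows with parent_dir in {7,9} -> tmp (id 10, level 3), home (id 11, level 3).
Iteration 4: no rows with parent_dir in {10,11}; recursion stops.
SUM(level) = 0 + 1 + 1 + 1 + 2 + 2 + 3 + 3 = 13.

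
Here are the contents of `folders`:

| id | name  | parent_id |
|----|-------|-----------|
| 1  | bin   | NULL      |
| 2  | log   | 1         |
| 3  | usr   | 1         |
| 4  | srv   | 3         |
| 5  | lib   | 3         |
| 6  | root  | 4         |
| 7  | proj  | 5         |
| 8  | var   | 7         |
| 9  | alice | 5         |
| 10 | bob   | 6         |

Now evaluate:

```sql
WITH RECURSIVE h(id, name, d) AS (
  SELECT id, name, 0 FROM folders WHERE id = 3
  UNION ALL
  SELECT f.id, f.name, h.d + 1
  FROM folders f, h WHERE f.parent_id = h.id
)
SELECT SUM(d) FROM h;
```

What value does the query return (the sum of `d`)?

14

Base: id=3 (usr) at d 0.
Iteration 1: rows with parent_id in {3} -> srv (id 4, d 1), lib (id 5, d 1).
Iteration 2: rows with parent_id in {4,5} -> root (id 6, d 2), proj (id 7, d 2), alice (id 9, d 2).
Iteration 3: rows with parent_id in {6,7,9} -> var (id 8, d 3), bob (id 10, d 3).
Iteration 4: no rows with parent_id in {8,10}; recursion stops.
SUM(d) = 0 + 1 + 1 + 2 + 2 + 2 + 3 + 3 = 14.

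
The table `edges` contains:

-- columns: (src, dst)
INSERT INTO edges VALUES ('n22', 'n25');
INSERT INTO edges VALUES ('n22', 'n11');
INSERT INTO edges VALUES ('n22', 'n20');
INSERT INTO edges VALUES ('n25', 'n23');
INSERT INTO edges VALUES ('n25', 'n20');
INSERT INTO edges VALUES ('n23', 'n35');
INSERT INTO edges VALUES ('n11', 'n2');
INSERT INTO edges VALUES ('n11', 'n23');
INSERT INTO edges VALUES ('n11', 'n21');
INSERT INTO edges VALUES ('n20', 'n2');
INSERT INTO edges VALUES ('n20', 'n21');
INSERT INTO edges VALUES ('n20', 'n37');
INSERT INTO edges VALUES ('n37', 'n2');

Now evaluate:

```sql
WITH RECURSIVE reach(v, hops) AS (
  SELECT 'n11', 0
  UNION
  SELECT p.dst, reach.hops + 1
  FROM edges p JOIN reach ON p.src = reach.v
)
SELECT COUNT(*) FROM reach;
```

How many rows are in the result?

5

Base: (n11, hops=0).
Iteration 1: edges from {n11} -> (n2, hops=1), (n21, hops=1), (n23, hops=1).
Iteration 2: edges from {n2,n21,n23} -> (n35, hops=2).
Iteration 3: no outgoing edges from {n35}; recursion stops.
Total rows emitted: 5.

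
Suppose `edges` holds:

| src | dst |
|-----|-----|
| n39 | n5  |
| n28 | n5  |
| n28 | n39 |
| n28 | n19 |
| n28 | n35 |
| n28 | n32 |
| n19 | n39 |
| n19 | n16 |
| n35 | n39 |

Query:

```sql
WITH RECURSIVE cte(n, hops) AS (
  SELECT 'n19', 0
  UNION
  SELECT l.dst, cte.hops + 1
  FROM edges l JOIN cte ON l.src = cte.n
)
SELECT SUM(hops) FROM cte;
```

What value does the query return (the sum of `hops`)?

4

Base: (n19, hops=0).
Iteration 1: edges from {n19} -> (n16, hops=1), (n39, hops=1).
Iteration 2: edges from {n16,n39} -> (n5, hops=2).
Iteration 3: no outgoing edges from {n5}; recursion stops.
SUM(hops) = 0 + 1 + 1 + 2 = 4.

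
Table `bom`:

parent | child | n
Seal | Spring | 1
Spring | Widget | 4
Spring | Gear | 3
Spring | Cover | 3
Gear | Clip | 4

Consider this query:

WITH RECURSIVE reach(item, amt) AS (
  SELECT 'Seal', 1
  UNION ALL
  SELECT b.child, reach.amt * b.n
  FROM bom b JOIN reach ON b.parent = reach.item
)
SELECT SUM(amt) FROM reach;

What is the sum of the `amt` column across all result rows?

24

Base: (Seal, amt=1).
Iteration 1: components of {Seal} -> Spring = 1*1 = 1.
Iteration 2: components of {Spring} -> Cover = 1*3 = 3, Gear = 1*3 = 3, Widget = 1*4 = 4.
Iteration 3: components of {Cover,Gear,Widget} -> Clip = 3*4 = 12.
Iteration 4: no further components; recursion stops.
SUM(amt) = 1 + 1 + 4 + 3 + 3 + 12 = 24.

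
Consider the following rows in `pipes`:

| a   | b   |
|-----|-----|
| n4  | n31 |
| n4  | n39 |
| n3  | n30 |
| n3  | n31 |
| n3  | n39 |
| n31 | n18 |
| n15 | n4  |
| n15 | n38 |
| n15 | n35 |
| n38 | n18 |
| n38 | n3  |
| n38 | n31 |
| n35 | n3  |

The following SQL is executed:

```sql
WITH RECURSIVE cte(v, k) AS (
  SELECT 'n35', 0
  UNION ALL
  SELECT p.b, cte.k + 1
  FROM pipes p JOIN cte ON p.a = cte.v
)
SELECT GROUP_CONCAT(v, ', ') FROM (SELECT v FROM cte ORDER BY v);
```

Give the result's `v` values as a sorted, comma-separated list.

n18, n3, n30, n31, n35, n39

Base: (n35, k=0).
Iteration 1: edges from {n35} -> (n3, k=1).
Iteration 2: edges from {n3} -> (n30, k=2), (n31, k=2), (n39, k=2).
Iteration 3: edges from {n30,n31,n39} -> (n18, k=3).
Iteration 4: no outgoing edges from {n18}; recursion stops.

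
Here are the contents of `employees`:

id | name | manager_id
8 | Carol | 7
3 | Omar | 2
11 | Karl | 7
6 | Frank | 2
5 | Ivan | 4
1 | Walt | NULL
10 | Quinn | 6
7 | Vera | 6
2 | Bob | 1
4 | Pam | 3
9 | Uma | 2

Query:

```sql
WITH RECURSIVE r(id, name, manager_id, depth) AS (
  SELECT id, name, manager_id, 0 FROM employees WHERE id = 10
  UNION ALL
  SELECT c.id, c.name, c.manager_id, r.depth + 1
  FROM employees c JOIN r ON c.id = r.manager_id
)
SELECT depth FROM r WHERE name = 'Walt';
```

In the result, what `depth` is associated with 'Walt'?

3

Base: id=10 (Quinn), manager_id=6, depth 0.
Iteration 1: join on id=6 -> Frank (id 6, manager_id=2, depth 1).
Iteration 2: join on id=2 -> Bob (id 2, manager_id=1, depth 2).
Iteration 3: join on id=1 -> Walt (id 1, manager_id=NULL, depth 3).
Iteration 4: manager_id is NULL; no match; recursion stops.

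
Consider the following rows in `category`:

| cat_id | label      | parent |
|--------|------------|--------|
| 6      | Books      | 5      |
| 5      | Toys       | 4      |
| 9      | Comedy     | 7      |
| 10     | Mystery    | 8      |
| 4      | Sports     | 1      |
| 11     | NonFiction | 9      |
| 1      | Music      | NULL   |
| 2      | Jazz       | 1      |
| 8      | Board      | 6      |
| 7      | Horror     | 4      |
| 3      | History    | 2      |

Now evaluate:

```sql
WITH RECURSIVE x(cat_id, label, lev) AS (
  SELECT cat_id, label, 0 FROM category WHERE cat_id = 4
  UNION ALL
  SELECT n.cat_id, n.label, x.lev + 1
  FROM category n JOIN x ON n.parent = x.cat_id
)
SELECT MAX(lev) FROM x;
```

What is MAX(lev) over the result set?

Base: cat_id=4 (Sports) at lev 0.
Iteration 1: rows with parent in {4} -> Toys (id 5, lev 1), Horror (id 7, lev 1).
Iteration 2: rows with parent in {5,7} -> Books (id 6, lev 2), Comedy (id 9, lev 2).
Iteration 3: rows with parent in {6,9} -> Board (id 8, lev 3), NonFiction (id 11, lev 3).
Iteration 4: rows with parent in {8,11} -> Mystery (id 10, lev 4).
Iteration 5: no rows with parent in {10}; recursion stops.
lev values: 0, 1, 1, 2, 2, 3, 3, 4; the maximum is 4.

4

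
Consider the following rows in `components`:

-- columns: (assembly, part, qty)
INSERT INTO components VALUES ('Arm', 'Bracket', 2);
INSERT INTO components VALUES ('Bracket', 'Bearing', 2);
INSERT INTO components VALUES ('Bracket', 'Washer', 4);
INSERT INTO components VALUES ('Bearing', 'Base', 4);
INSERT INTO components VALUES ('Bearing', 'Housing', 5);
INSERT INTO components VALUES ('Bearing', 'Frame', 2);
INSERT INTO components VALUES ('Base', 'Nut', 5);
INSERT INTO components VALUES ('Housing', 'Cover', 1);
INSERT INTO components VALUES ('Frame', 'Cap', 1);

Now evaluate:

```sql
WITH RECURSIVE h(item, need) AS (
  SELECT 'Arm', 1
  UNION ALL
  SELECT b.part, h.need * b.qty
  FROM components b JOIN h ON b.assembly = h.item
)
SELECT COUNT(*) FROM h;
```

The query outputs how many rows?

10

Base: (Arm, need=1).
Iteration 1: components of {Arm} -> Bracket = 1*2 = 2.
Iteration 2: components of {Bracket} -> Bearing = 2*2 = 4, Washer = 2*4 = 8.
Iteration 3: components of {Bearing,Washer} -> Base = 4*4 = 16, Frame = 4*2 = 8, Housing = 4*5 = 20.
Iteration 4: components of {Base,Frame,Housing} -> Cap = 8*1 = 8, Cover = 20*1 = 20, Nut = 16*5 = 80.
Iteration 5: no further components; recursion stops.
Total rows emitted: 10.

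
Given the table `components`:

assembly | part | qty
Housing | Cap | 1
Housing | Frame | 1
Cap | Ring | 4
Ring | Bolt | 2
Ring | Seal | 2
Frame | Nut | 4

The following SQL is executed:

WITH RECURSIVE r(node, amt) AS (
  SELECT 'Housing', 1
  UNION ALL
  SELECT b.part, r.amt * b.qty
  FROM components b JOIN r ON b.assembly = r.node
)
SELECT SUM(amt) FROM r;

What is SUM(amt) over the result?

Base: (Housing, amt=1).
Iteration 1: components of {Housing} -> Cap = 1*1 = 1, Frame = 1*1 = 1.
Iteration 2: components of {Cap,Frame} -> Nut = 1*4 = 4, Ring = 1*4 = 4.
Iteration 3: components of {Nut,Ring} -> Bolt = 4*2 = 8, Seal = 4*2 = 8.
Iteration 4: no further components; recursion stops.
SUM(amt) = 1 + 1 + 1 + 4 + 4 + 8 + 8 = 27.

27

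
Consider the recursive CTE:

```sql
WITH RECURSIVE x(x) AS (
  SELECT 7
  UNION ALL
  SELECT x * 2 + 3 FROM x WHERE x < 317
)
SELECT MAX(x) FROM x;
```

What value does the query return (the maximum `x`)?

Base: x=7.
Iteration 1: 7 < 317 holds -> x = 7 * 2 + 3 = 17.
Iteration 2: 17 < 317 holds -> x = 17 * 2 + 3 = 37.
Iteration 3: 37 < 317 holds -> x = 37 * 2 + 3 = 77.
Iteration 4: 77 < 317 holds -> x = 77 * 2 + 3 = 157.
Iteration 5: 157 < 317 holds -> x = 157 * 2 + 3 = 317.
Iteration 6: 317 < 317 fails; recursion stops.
x values: 7, 17, 37, 77, 157, 317; the maximum is 317.

317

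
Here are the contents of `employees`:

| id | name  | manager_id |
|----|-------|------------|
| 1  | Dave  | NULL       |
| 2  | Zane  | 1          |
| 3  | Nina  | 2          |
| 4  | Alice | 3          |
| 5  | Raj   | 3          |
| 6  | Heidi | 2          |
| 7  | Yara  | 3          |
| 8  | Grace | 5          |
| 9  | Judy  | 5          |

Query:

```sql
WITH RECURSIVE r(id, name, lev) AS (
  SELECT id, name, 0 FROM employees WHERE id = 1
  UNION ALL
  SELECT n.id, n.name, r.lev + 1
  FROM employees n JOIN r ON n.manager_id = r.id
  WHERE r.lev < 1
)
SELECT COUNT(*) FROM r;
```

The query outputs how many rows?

Base: id=1 (Dave) at lev 0.
Iteration 1: rows with manager_id in {1} -> Zane (id 2, lev 1).
Iteration 2: lev < 1 fails for all current rows; recursion stops.
Total rows emitted: 2.

2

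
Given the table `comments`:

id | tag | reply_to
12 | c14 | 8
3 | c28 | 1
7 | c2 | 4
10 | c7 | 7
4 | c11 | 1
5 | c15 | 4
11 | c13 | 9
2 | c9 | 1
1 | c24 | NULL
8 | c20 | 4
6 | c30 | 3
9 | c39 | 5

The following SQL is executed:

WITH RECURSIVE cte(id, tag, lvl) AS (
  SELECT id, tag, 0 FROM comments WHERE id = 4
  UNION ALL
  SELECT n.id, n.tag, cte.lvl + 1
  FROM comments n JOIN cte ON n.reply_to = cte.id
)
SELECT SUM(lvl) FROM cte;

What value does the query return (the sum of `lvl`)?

Base: id=4 (c11) at lvl 0.
Iteration 1: rows with reply_to in {4} -> c15 (id 5, lvl 1), c2 (id 7, lvl 1), c20 (id 8, lvl 1).
Iteration 2: rows with reply_to in {5,7,8} -> c39 (id 9, lvl 2), c7 (id 10, lvl 2), c14 (id 12, lvl 2).
Iteration 3: rows with reply_to in {9,10,12} -> c13 (id 11, lvl 3).
Iteration 4: no rows with reply_to in {11}; recursion stops.
SUM(lvl) = 0 + 1 + 1 + 1 + 2 + 2 + 2 + 3 = 12.

12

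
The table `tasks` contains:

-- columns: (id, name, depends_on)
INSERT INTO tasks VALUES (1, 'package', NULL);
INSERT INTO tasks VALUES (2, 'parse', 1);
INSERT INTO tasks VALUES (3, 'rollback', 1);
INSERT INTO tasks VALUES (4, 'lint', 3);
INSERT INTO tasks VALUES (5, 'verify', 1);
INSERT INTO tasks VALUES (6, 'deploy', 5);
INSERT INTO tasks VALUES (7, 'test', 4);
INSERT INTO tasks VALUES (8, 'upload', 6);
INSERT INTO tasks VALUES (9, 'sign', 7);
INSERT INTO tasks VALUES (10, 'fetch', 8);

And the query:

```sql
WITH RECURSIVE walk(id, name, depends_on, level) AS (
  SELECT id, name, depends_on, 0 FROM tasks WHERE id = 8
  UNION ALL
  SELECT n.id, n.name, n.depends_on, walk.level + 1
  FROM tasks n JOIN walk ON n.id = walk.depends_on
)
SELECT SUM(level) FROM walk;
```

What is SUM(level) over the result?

6

Base: id=8 (upload), depends_on=6, level 0.
Iteration 1: join on id=6 -> deploy (id 6, depends_on=5, level 1).
Iteration 2: join on id=5 -> verify (id 5, depends_on=1, level 2).
Iteration 3: join on id=1 -> package (id 1, depends_on=NULL, level 3).
Iteration 4: depends_on is NULL; no match; recursion stops.
SUM(level) = 0 + 1 + 2 + 3 = 6.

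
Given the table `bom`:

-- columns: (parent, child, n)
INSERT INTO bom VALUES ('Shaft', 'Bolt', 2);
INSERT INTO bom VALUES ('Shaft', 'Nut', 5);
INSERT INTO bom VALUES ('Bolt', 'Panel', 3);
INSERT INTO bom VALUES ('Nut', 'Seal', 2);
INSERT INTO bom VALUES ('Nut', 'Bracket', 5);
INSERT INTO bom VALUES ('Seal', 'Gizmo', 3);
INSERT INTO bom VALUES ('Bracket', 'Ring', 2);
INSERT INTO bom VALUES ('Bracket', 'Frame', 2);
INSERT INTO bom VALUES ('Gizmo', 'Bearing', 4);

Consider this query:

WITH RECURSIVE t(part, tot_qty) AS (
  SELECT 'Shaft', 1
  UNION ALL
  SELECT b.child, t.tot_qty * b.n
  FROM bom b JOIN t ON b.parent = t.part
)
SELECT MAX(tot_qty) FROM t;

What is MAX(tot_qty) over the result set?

120

Base: (Shaft, tot_qty=1).
Iteration 1: components of {Shaft} -> Bolt = 1*2 = 2, Nut = 1*5 = 5.
Iteration 2: components of {Bolt,Nut} -> Bracket = 5*5 = 25, Panel = 2*3 = 6, Seal = 5*2 = 10.
Iteration 3: components of {Bracket,Panel,Seal} -> Frame = 25*2 = 50, Gizmo = 10*3 = 30, Ring = 25*2 = 50.
Iteration 4: components of {Frame,Gizmo,Ring} -> Bearing = 30*4 = 120.
Iteration 5: no further components; recursion stops.
tot_qty values: 1, 2, 5, 6, 10, 25, 30, 50, 50, 120; the maximum is 120.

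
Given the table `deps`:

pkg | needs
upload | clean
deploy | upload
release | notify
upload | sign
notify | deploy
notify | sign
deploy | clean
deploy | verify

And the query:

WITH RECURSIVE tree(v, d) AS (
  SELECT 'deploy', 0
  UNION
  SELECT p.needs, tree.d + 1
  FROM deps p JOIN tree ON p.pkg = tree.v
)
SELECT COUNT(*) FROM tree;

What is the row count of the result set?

6

Base: (deploy, d=0).
Iteration 1: edges from {deploy} -> (clean, d=1), (upload, d=1), (verify, d=1).
Iteration 2: edges from {clean,upload,verify} -> (clean, d=2), (sign, d=2).
Iteration 3: no outgoing edges from {clean,sign}; recursion stops.
Total rows emitted: 6.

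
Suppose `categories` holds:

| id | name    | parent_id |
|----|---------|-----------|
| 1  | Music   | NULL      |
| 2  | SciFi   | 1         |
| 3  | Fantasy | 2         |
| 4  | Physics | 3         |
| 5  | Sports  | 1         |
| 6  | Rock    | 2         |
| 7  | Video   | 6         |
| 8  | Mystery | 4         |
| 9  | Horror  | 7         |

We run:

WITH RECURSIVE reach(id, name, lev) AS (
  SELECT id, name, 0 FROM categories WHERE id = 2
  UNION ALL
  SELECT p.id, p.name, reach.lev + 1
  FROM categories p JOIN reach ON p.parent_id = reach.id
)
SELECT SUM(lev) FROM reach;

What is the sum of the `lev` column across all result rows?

12

Base: id=2 (SciFi) at lev 0.
Iteration 1: rows with parent_id in {2} -> Fantasy (id 3, lev 1), Rock (id 6, lev 1).
Iteration 2: rows with parent_id in {3,6} -> Physics (id 4, lev 2), Video (id 7, lev 2).
Iteration 3: rows with parent_id in {4,7} -> Mystery (id 8, lev 3), Horror (id 9, lev 3).
Iteration 4: no rows with parent_id in {8,9}; recursion stops.
SUM(lev) = 0 + 1 + 1 + 2 + 2 + 3 + 3 = 12.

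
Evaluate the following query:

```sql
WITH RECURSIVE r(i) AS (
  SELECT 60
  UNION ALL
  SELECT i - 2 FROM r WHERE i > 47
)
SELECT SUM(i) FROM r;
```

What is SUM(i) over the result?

424

Base: i=60.
Iteration 1: 60 > 47 holds -> i = 60 - 2 = 58.
Iteration 2: 58 > 47 holds -> i = 58 - 2 = 56.
Iteration 3: 56 > 47 holds -> i = 56 - 2 = 54.
Iteration 4: 54 > 47 holds -> i = 54 - 2 = 52.
Iteration 5: 52 > 47 holds -> i = 52 - 2 = 50.
Iteration 6: 50 > 47 holds -> i = 50 - 2 = 48.
Iteration 7: 48 > 47 holds -> i = 48 - 2 = 46.
Iteration 8: 46 > 47 fails; recursion stops.
SUM(i) = 60 + 58 + 56 + 54 + 52 + 50 + 48 + 46 = 424.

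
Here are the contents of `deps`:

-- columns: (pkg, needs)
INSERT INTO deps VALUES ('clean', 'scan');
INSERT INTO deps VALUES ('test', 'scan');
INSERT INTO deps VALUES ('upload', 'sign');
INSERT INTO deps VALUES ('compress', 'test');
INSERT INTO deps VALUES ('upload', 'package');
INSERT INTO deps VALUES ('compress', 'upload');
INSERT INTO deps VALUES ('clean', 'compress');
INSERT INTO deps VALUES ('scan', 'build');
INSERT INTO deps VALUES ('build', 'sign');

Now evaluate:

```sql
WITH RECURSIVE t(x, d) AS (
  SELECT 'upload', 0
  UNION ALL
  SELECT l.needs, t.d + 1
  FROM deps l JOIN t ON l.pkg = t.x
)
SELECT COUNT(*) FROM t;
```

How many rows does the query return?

Base: (upload, d=0).
Iteration 1: edges from {upload} -> (package, d=1), (sign, d=1).
Iteration 2: no outgoing edges from {package,sign}; recursion stops.
Total rows emitted: 3.

3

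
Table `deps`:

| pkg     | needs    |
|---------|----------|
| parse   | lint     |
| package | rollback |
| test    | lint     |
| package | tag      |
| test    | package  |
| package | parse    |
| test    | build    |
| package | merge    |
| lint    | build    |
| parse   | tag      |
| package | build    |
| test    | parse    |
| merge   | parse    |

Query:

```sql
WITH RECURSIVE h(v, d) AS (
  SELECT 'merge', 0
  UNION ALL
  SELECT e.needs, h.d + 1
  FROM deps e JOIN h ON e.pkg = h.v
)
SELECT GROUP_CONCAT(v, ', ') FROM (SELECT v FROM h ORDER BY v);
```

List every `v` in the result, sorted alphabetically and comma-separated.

Base: (merge, d=0).
Iteration 1: edges from {merge} -> (parse, d=1).
Iteration 2: edges from {parse} -> (lint, d=2), (tag, d=2).
Iteration 3: edges from {lint,tag} -> (build, d=3).
Iteration 4: no outgoing edges from {build}; recursion stops.

build, lint, merge, parse, tag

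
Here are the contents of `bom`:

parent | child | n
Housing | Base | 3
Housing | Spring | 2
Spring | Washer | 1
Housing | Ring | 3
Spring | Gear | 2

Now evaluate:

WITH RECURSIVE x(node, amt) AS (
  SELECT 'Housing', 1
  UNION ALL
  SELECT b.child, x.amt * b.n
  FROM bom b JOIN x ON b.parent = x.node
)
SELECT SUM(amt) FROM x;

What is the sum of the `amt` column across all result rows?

Base: (Housing, amt=1).
Iteration 1: components of {Housing} -> Base = 1*3 = 3, Ring = 1*3 = 3, Spring = 1*2 = 2.
Iteration 2: components of {Base,Ring,Spring} -> Gear = 2*2 = 4, Washer = 2*1 = 2.
Iteration 3: no further components; recursion stops.
SUM(amt) = 1 + 3 + 2 + 3 + 2 + 4 = 15.

15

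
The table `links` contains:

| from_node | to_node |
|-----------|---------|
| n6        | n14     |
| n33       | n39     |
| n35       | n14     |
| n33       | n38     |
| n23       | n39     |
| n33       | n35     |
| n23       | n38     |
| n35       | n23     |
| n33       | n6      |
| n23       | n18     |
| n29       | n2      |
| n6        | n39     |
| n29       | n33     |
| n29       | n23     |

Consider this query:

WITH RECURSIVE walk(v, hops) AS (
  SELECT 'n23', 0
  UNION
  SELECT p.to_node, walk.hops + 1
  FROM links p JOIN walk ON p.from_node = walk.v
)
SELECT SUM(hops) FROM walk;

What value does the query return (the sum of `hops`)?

Base: (n23, hops=0).
Iteration 1: edges from {n23} -> (n18, hops=1), (n38, hops=1), (n39, hops=1).
Iteration 2: no outgoing edges from {n18,n38,n39}; recursion stops.
SUM(hops) = 0 + 1 + 1 + 1 = 3.

3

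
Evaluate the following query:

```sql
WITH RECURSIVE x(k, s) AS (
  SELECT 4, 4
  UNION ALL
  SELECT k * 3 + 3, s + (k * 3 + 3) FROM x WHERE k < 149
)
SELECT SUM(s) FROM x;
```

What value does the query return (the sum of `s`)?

962

Base: k=4, s=4.
Iteration 1: 4 < 149 holds -> k = 4 * 3 + 3 = 15, s = 4 + 15 = 19.
Iteration 2: 15 < 149 holds -> k = 15 * 3 + 3 = 48, s = 19 + 48 = 67.
Iteration 3: 48 < 149 holds -> k = 48 * 3 + 3 = 147, s = 67 + 147 = 214.
Iteration 4: 147 < 149 holds -> k = 147 * 3 + 3 = 444, s = 214 + 444 = 658.
Iteration 5: 444 < 149 fails; recursion stops.
SUM(s) = 4 + 19 + 67 + 214 + 658 = 962.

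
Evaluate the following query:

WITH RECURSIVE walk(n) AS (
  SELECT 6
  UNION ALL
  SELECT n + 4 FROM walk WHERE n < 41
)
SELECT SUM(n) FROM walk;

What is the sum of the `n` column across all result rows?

240

Base: n=6.
Iteration 1: 6 < 41 holds -> n = 6 + 4 = 10.
Iteration 2: 10 < 41 holds -> n = 10 + 4 = 14.
Iteration 3: 14 < 41 holds -> n = 14 + 4 = 18.
Iteration 4: 18 < 41 holds -> n = 18 + 4 = 22.
Iteration 5: 22 < 41 holds -> n = 22 + 4 = 26.
Iteration 6: 26 < 41 holds -> n = 26 + 4 = 30.
Iteration 7: 30 < 41 holds -> n = 30 + 4 = 34.
Iteration 8: 34 < 41 holds -> n = 34 + 4 = 38.
Iteration 9: 38 < 41 holds -> n = 38 + 4 = 42.
Iteration 10: 42 < 41 fails; recursion stops.
SUM(n) = 6 + 10 + 14 + 18 + 22 + 26 + 30 + 34 + 38 + 42 = 240.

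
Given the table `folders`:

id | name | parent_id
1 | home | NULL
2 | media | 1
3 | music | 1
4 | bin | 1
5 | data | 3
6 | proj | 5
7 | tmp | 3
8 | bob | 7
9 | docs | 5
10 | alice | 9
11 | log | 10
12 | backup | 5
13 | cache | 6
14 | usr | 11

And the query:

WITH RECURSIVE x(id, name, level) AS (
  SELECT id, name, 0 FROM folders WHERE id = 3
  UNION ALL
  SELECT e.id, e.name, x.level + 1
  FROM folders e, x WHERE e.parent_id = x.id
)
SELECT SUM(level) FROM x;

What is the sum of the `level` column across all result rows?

Base: id=3 (music) at level 0.
Iteration 1: rows with parent_id in {3} -> data (id 5, level 1), tmp (id 7, level 1).
Iteration 2: rows with parent_id in {5,7} -> proj (id 6, level 2), bob (id 8, level 2), docs (id 9, level 2), backup (id 12, level 2).
Iteration 3: rows with parent_id in {6,8,9,12} -> alice (id 10, level 3), cache (id 13, level 3).
Iteration 4: rows with parent_id in {10,13} -> log (id 11, level 4).
Iteration 5: rows with parent_id in {11} -> usr (id 14, level 5).
Iteration 6: no rows with parent_id in {14}; recursion stops.
SUM(level) = 0 + 1 + 1 + 2 + 2 + 2 + 2 + 3 + 3 + 4 + 5 = 25.

25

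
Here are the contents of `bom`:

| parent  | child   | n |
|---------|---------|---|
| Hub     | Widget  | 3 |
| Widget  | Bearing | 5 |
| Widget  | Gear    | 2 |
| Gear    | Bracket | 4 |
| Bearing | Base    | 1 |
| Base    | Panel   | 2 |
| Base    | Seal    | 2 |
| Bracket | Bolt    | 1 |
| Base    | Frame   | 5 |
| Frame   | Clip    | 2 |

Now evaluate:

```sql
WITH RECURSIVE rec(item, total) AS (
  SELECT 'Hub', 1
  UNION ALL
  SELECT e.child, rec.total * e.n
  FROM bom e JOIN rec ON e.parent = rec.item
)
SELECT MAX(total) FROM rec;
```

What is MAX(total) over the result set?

150

Base: (Hub, total=1).
Iteration 1: components of {Hub} -> Widget = 1*3 = 3.
Iteration 2: components of {Widget} -> Bearing = 3*5 = 15, Gear = 3*2 = 6.
Iteration 3: components of {Bearing,Gear} -> Base = 15*1 = 15, Bracket = 6*4 = 24.
Iteration 4: components of {Base,Bracket} -> Bolt = 24*1 = 24, Frame = 15*5 = 75, Panel = 15*2 = 30, Seal = 15*2 = 30.
Iteration 5: components of {Bolt,Frame,Panel,Seal} -> Clip = 75*2 = 150.
Iteration 6: no further components; recursion stops.
total values: 1, 3, 15, 6, 15, 24, 30, 30, 75, 24, 150; the maximum is 150.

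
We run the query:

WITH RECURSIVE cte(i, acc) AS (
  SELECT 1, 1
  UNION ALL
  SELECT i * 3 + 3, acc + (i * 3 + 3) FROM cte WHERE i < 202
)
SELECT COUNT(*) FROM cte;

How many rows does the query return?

Base: i=1, acc=1.
Iteration 1: 1 < 202 holds -> i = 1 * 3 + 3 = 6, acc = 1 + 6 = 7.
Iteration 2: 6 < 202 holds -> i = 6 * 3 + 3 = 21, acc = 7 + 21 = 28.
Iteration 3: 21 < 202 holds -> i = 21 * 3 + 3 = 66, acc = 28 + 66 = 94.
Iteration 4: 66 < 202 holds -> i = 66 * 3 + 3 = 201, acc = 94 + 201 = 295.
Iteration 5: 201 < 202 holds -> i = 201 * 3 + 3 = 606, acc = 295 + 606 = 901.
Iteration 6: 606 < 202 fails; recursion stops.
Total rows emitted: 6.

6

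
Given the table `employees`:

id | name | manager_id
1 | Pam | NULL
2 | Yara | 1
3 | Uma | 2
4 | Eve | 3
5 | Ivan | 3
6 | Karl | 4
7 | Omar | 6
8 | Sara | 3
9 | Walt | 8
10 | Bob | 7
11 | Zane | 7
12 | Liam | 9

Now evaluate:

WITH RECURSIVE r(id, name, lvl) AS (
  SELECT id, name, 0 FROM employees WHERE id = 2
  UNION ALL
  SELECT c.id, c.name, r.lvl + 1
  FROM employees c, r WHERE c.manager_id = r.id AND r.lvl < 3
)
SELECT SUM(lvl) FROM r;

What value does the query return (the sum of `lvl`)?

13

Base: id=2 (Yara) at lvl 0.
Iteration 1: rows with manager_id in {2} -> Uma (id 3, lvl 1).
Iteration 2: rows with manager_id in {3} -> Eve (id 4, lvl 2), Ivan (id 5, lvl 2), Sara (id 8, lvl 2).
Iteration 3: rows with manager_id in {4,5,8} -> Karl (id 6, lvl 3), Walt (id 9, lvl 3).
Iteration 4: lvl < 3 fails for all current rows; recursion stops.
SUM(lvl) = 0 + 1 + 2 + 2 + 2 + 3 + 3 = 13.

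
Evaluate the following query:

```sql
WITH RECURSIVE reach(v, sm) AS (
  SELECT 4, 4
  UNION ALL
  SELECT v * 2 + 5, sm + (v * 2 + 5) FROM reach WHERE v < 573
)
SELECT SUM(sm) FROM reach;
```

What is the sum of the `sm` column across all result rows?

4338

Base: v=4, sm=4.
Iteration 1: 4 < 573 holds -> v = 4 * 2 + 5 = 13, sm = 4 + 13 = 17.
Iteration 2: 13 < 573 holds -> v = 13 * 2 + 5 = 31, sm = 17 + 31 = 48.
Iteration 3: 31 < 573 holds -> v = 31 * 2 + 5 = 67, sm = 48 + 67 = 115.
Iteration 4: 67 < 573 holds -> v = 67 * 2 + 5 = 139, sm = 115 + 139 = 254.
Iteration 5: 139 < 573 holds -> v = 139 * 2 + 5 = 283, sm = 254 + 283 = 537.
Iteration 6: 283 < 573 holds -> v = 283 * 2 + 5 = 571, sm = 537 + 571 = 1108.
Iteration 7: 571 < 573 holds -> v = 571 * 2 + 5 = 1147, sm = 1108 + 1147 = 2255.
Iteration 8: 1147 < 573 fails; recursion stops.
SUM(sm) = 4 + 17 + 48 + 115 + 254 + 537 + 1108 + 2255 = 4338.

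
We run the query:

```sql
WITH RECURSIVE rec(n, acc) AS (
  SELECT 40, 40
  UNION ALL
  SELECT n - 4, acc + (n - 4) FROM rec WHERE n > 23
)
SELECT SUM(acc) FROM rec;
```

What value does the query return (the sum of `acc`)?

700

Base: n=40, acc=40.
Iteration 1: 40 > 23 holds -> n = 40 - 4 = 36, acc = 40 + 36 = 76.
Iteration 2: 36 > 23 holds -> n = 36 - 4 = 32, acc = 76 + 32 = 108.
Iteration 3: 32 > 23 holds -> n = 32 - 4 = 28, acc = 108 + 28 = 136.
Iteration 4: 28 > 23 holds -> n = 28 - 4 = 24, acc = 136 + 24 = 160.
Iteration 5: 24 > 23 holds -> n = 24 - 4 = 20, acc = 160 + 20 = 180.
Iteration 6: 20 > 23 fails; recursion stops.
SUM(acc) = 40 + 76 + 108 + 136 + 160 + 180 = 700.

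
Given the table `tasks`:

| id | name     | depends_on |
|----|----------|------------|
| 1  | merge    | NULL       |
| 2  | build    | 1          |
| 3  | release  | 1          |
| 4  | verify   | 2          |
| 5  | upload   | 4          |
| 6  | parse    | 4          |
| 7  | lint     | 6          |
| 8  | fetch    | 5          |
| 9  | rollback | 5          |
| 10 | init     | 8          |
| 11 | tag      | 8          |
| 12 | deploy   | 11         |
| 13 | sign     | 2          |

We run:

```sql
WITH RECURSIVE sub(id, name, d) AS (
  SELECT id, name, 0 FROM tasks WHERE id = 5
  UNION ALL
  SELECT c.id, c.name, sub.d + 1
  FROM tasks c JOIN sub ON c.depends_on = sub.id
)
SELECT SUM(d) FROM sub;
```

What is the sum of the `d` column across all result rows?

9

Base: id=5 (upload) at d 0.
Iteration 1: rows with depends_on in {5} -> fetch (id 8, d 1), rollback (id 9, d 1).
Iteration 2: rows with depends_on in {8,9} -> init (id 10, d 2), tag (id 11, d 2).
Iteration 3: rows with depends_on in {10,11} -> deploy (id 12, d 3).
Iteration 4: no rows with depends_on in {12}; recursion stops.
SUM(d) = 0 + 1 + 1 + 2 + 2 + 3 = 9.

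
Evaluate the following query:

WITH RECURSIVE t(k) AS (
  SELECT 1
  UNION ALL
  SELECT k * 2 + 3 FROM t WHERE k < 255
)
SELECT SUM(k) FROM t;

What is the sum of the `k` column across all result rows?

Base: k=1.
Iteration 1: 1 < 255 holds -> k = 1 * 2 + 3 = 5.
Iteration 2: 5 < 255 holds -> k = 5 * 2 + 3 = 13.
Iteration 3: 13 < 255 holds -> k = 13 * 2 + 3 = 29.
Iteration 4: 29 < 255 holds -> k = 29 * 2 + 3 = 61.
Iteration 5: 61 < 255 holds -> k = 61 * 2 + 3 = 125.
Iteration 6: 125 < 255 holds -> k = 125 * 2 + 3 = 253.
Iteration 7: 253 < 255 holds -> k = 253 * 2 + 3 = 509.
Iteration 8: 509 < 255 fails; recursion stops.
SUM(k) = 1 + 5 + 13 + 29 + 61 + 125 + 253 + 509 = 996.

996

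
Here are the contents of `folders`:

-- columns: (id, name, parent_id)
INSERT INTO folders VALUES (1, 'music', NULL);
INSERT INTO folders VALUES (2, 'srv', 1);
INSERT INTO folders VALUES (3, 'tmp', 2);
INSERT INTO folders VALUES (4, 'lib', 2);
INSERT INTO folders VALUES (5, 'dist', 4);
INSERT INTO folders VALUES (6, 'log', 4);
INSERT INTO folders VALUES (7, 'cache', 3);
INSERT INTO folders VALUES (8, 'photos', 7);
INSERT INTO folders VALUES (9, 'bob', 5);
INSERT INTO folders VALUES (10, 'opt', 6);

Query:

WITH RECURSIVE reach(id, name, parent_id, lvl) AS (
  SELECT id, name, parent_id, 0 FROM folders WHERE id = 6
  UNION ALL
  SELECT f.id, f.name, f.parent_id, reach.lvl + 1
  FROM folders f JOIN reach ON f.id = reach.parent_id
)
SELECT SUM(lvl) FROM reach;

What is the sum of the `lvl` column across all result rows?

Base: id=6 (log), parent_id=4, lvl 0.
Iteration 1: join on id=4 -> lib (id 4, parent_id=2, lvl 1).
Iteration 2: join on id=2 -> srv (id 2, parent_id=1, lvl 2).
Iteration 3: join on id=1 -> music (id 1, parent_id=NULL, lvl 3).
Iteration 4: parent_id is NULL; no match; recursion stops.
SUM(lvl) = 0 + 1 + 2 + 3 = 6.

6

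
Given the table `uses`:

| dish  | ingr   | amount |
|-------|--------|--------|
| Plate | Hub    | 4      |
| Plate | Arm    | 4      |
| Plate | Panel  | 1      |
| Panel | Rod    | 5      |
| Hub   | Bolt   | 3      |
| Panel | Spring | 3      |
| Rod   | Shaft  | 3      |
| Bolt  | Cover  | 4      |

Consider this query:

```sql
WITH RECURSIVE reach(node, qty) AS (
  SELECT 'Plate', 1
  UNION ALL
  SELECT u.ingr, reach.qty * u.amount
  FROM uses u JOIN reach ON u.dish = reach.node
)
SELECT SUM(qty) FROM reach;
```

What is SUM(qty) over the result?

93

Base: (Plate, qty=1).
Iteration 1: components of {Plate} -> Arm = 1*4 = 4, Hub = 1*4 = 4, Panel = 1*1 = 1.
Iteration 2: components of {Arm,Hub,Panel} -> Bolt = 4*3 = 12, Rod = 1*5 = 5, Spring = 1*3 = 3.
Iteration 3: components of {Bolt,Rod,Spring} -> Cover = 12*4 = 48, Shaft = 5*3 = 15.
Iteration 4: no further components; recursion stops.
SUM(qty) = 1 + 4 + 4 + 1 + 12 + 5 + 3 + 48 + 15 = 93.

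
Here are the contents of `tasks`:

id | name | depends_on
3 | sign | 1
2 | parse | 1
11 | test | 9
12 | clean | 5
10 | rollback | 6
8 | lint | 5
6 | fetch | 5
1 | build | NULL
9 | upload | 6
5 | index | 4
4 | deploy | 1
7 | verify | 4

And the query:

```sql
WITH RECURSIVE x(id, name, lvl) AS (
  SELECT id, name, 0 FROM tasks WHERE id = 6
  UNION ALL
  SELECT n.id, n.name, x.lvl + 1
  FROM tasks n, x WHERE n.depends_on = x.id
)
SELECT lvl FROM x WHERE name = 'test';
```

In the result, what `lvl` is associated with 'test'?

Base: id=6 (fetch) at lvl 0.
Iteration 1: rows with depends_on in {6} -> upload (id 9, lvl 1), rollback (id 10, lvl 1).
Iteration 2: rows with depends_on in {9,10} -> test (id 11, lvl 2).
Iteration 3: no rows with depends_on in {11}; recursion stops.

2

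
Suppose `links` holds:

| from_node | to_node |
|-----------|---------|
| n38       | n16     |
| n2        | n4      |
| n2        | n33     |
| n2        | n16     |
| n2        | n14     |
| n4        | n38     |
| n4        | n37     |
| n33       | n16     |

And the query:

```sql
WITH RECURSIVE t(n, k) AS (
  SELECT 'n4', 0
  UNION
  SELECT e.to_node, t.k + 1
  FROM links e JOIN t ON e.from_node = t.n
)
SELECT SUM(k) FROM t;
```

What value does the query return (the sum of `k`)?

4

Base: (n4, k=0).
Iteration 1: edges from {n4} -> (n37, k=1), (n38, k=1).
Iteration 2: edges from {n37,n38} -> (n16, k=2).
Iteration 3: no outgoing edges from {n16}; recursion stops.
SUM(k) = 0 + 1 + 1 + 2 = 4.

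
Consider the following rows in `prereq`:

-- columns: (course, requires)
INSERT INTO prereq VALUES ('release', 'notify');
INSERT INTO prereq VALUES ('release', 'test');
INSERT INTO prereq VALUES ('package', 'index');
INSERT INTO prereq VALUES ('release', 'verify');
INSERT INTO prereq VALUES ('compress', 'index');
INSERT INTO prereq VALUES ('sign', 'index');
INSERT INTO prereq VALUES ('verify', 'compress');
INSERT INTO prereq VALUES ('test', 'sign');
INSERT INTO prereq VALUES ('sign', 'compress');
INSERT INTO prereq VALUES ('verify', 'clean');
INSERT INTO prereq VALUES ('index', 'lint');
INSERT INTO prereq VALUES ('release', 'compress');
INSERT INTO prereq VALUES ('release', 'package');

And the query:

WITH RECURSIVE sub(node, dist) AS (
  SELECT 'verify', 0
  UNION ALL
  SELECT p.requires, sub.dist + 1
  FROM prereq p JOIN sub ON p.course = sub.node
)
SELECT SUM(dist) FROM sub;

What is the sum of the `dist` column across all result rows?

Base: (verify, dist=0).
Iteration 1: edges from {verify} -> (clean, dist=1), (compress, dist=1).
Iteration 2: edges from {clean,compress} -> (index, dist=2).
Iteration 3: edges from {index} -> (lint, dist=3).
Iteration 4: no outgoing edges from {lint}; recursion stops.
SUM(dist) = 0 + 1 + 1 + 2 + 3 = 7.

7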